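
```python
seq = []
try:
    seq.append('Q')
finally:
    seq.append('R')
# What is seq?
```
['Q', 'R']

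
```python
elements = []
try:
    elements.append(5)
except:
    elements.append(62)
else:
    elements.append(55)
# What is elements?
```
[5, 55]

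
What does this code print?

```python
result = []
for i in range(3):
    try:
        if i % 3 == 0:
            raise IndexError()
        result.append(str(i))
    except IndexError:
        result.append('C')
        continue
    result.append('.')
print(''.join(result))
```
C1.2.

continue in except skips rest of loop body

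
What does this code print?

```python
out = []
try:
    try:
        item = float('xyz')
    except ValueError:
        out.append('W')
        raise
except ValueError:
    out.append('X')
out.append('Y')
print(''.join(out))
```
WXY

raise without argument re-raises current exception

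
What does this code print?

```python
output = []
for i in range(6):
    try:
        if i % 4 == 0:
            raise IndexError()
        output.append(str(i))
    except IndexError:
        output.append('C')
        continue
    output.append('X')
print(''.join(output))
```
C1X2X3XC5X

continue in except skips rest of loop body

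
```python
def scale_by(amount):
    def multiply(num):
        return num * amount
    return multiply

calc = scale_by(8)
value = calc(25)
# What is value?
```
200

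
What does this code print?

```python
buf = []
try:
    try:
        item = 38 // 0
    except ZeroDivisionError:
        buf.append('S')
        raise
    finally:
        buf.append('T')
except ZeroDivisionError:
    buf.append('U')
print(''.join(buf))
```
STU

finally runs before re-raised exception propagates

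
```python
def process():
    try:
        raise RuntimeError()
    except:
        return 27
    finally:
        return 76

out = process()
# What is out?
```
76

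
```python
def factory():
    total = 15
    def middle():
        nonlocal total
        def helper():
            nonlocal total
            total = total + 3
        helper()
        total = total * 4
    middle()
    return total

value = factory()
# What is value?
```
72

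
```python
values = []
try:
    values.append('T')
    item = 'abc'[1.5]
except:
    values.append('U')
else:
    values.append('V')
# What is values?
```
['T', 'U']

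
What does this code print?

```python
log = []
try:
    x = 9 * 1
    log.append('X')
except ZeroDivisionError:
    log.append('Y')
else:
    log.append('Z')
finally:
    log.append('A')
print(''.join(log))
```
XZA

else runs before finally when no exception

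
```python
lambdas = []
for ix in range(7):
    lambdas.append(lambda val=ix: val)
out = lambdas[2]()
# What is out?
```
2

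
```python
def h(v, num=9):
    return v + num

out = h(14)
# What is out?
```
23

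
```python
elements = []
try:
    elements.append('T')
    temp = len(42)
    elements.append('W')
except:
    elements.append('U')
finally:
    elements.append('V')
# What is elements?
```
['T', 'U', 'V']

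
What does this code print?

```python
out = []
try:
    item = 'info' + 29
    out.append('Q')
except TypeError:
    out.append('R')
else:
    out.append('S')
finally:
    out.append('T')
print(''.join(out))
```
RT

Exception: except runs, else skipped, finally runs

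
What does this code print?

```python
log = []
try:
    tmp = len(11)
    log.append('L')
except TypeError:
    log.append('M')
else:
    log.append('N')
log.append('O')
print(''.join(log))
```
MO

else block skipped when exception is caught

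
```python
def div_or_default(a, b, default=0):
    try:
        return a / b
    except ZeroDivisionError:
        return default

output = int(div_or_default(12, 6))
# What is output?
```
2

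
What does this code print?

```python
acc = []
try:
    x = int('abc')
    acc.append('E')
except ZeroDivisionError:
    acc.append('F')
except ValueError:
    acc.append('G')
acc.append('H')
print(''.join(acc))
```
GH

ValueError is caught by its specific handler, not ZeroDivisionError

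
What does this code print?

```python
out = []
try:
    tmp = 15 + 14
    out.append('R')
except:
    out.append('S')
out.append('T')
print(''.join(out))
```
RT

No exception, try block completes normally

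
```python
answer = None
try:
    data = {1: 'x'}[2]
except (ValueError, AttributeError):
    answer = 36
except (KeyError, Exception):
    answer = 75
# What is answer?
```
75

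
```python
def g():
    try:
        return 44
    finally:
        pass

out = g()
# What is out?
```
44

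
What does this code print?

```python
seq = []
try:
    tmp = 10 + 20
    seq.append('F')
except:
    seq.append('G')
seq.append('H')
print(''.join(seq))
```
FH

No exception, try block completes normally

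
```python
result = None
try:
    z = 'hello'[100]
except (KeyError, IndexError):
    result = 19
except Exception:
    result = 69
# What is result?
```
19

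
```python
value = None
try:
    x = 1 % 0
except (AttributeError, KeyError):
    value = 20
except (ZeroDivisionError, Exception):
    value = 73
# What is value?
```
73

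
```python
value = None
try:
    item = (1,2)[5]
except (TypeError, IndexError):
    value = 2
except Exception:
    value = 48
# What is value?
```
2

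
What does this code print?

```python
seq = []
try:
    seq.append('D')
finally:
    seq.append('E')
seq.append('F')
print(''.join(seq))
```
DEF

try/finally without except, no exception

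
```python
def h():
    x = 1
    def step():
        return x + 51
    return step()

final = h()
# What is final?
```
52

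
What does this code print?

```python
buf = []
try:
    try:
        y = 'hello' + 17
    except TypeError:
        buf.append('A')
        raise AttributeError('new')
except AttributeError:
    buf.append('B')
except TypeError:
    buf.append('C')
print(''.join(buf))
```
AB

New AttributeError raised, caught by outer AttributeError handler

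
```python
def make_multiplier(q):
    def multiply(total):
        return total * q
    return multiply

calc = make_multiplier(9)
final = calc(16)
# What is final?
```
144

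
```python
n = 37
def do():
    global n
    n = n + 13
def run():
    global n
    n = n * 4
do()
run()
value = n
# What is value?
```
200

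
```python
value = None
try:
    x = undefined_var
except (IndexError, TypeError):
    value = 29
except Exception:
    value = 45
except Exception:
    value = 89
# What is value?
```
45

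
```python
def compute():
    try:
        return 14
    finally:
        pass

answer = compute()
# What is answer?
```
14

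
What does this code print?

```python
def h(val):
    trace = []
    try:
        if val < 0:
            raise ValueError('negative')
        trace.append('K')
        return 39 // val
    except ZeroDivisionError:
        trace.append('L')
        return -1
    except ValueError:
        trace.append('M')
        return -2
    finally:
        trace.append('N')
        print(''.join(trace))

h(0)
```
KLN

val=0 causes ZeroDivisionError, caught, finally prints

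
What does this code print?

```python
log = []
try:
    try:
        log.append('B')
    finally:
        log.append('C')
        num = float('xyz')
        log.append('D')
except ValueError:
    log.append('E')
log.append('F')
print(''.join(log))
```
BCEF

Exception in inner finally caught by outer except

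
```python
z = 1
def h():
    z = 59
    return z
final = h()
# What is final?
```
59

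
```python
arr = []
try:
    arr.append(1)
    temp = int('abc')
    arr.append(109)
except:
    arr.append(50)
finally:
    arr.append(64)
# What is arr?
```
[1, 50, 64]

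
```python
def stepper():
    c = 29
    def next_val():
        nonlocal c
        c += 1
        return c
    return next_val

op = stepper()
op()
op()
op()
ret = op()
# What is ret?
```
33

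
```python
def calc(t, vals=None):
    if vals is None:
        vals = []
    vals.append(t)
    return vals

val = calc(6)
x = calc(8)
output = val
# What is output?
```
[6]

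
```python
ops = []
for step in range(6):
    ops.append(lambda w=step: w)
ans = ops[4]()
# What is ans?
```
4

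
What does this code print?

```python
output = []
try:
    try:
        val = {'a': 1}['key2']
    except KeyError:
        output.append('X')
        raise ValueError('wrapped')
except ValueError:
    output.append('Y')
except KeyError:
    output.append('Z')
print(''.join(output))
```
XY

New ValueError raised, caught by outer ValueError handler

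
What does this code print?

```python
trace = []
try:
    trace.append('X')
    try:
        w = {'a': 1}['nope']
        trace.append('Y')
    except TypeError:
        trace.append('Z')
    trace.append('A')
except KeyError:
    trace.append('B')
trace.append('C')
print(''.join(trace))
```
XBC

Inner handler doesn't match, propagates to outer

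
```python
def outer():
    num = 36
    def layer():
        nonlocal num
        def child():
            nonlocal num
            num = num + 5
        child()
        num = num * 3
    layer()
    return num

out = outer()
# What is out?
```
123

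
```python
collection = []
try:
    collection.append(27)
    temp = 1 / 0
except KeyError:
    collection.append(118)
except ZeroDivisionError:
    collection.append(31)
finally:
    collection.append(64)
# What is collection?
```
[27, 31, 64]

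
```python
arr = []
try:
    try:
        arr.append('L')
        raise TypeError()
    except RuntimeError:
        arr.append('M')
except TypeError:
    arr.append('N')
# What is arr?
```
['L', 'N']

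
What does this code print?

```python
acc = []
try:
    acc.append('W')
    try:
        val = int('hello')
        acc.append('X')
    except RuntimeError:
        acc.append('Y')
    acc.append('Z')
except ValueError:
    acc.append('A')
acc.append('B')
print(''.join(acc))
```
WAB

Inner handler doesn't match, propagates to outer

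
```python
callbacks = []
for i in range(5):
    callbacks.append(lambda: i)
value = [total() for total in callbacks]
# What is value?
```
[4, 4, 4, 4, 4]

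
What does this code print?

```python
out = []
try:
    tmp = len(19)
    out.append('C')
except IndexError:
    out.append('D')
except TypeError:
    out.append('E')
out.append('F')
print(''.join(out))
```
EF

TypeError is caught by its specific handler, not IndexError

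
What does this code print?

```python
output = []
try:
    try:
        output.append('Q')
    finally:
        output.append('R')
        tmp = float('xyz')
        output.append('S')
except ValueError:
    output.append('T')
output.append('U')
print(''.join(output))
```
QRTU

Exception in inner finally caught by outer except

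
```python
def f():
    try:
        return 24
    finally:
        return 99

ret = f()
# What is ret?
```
99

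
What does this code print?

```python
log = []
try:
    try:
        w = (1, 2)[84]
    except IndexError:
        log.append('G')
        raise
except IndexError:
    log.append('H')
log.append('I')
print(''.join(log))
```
GHI

raise without argument re-raises current exception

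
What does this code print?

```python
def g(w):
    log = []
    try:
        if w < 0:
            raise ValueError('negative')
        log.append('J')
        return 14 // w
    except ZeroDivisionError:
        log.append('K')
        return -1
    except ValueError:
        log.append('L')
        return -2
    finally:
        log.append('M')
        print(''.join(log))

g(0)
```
JKM

w=0 causes ZeroDivisionError, caught, finally prints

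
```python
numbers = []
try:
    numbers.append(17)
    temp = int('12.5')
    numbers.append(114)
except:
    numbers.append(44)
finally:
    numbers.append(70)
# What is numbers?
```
[17, 44, 70]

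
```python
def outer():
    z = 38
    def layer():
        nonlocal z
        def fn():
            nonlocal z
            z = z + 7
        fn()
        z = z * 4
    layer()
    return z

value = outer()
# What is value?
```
180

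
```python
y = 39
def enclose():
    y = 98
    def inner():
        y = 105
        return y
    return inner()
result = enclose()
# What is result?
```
105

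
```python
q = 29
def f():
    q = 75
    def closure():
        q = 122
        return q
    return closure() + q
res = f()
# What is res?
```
197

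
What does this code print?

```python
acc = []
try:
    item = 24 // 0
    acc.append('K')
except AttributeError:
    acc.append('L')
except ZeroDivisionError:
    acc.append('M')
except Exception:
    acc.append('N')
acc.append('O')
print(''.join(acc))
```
MO

ZeroDivisionError matches before generic Exception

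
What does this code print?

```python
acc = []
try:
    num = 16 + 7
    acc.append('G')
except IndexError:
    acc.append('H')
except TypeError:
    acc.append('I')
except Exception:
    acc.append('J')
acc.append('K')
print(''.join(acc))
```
GK

No exception, try block completes normally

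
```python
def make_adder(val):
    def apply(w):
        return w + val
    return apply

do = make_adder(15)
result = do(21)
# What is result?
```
36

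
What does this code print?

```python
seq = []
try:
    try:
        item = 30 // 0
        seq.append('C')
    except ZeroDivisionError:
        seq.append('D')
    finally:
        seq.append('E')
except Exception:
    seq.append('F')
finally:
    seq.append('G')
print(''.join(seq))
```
DEG

Both finally blocks run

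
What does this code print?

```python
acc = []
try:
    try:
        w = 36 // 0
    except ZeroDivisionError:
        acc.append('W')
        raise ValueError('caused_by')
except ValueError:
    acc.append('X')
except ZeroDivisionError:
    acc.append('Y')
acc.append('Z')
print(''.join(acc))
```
WXZ

ValueError raised and caught, original ZeroDivisionError not re-raised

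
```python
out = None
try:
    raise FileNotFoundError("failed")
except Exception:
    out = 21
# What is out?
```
21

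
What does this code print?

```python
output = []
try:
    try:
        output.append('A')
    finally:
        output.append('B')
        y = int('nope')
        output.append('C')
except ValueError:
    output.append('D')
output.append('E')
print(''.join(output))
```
ABDE

Exception in inner finally caught by outer except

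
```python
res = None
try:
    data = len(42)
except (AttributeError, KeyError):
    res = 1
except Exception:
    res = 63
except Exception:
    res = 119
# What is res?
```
63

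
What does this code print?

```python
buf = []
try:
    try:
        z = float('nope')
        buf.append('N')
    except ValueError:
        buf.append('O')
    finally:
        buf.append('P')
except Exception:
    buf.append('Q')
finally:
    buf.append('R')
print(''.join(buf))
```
OPR

Both finally blocks run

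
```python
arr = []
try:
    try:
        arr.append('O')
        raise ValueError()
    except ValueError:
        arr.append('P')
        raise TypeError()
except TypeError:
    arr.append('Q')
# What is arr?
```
['O', 'P', 'Q']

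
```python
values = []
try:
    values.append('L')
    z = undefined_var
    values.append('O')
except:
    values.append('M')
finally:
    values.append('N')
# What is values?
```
['L', 'M', 'N']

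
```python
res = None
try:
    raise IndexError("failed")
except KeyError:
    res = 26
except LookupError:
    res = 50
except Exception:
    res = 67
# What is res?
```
50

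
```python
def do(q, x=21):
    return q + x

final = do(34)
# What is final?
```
55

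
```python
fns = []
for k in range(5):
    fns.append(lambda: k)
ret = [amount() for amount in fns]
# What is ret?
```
[4, 4, 4, 4, 4]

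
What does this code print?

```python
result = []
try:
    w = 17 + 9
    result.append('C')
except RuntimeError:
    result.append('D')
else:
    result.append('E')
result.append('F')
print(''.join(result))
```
CEF

else block runs when no exception occurs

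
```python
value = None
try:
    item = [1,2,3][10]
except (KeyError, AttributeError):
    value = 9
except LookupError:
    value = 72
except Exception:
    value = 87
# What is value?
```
72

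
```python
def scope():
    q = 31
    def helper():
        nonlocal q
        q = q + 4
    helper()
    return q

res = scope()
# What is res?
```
35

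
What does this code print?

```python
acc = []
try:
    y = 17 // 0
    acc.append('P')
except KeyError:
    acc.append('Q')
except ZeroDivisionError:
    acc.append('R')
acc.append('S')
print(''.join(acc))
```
RS

ZeroDivisionError is caught by its specific handler, not KeyError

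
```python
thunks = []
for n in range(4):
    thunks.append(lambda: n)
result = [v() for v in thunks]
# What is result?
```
[3, 3, 3, 3]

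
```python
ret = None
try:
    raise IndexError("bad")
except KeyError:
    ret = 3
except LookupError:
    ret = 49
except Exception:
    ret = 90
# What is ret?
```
49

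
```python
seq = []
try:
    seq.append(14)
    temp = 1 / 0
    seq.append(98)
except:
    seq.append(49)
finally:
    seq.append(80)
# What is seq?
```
[14, 49, 80]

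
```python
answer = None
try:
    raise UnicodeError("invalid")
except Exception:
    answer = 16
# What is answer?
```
16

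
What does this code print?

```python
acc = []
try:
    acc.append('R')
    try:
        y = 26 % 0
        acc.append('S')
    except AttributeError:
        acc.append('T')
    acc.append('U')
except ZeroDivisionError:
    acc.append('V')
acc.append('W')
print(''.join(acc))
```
RVW

Inner handler doesn't match, propagates to outer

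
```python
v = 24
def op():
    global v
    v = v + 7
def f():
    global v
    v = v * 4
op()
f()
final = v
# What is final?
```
124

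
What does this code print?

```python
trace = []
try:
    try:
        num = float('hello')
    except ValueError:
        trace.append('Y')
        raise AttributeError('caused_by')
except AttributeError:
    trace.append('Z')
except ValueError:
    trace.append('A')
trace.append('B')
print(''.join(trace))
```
YZB

AttributeError raised and caught, original ValueError not re-raised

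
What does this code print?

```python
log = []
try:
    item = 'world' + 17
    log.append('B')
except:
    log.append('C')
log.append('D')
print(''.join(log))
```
CD

Exception raised in try, caught by bare except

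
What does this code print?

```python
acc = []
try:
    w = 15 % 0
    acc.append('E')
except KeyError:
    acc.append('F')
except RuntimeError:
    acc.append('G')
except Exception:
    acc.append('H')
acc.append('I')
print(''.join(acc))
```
HI

ZeroDivisionError not specifically caught, falls to Exception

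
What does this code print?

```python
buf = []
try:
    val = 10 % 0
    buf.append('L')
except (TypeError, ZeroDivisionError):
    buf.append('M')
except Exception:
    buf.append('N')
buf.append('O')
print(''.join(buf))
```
MO

ZeroDivisionError matches tuple containing it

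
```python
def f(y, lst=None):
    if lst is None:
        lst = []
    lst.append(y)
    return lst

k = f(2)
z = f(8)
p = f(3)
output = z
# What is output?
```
[8]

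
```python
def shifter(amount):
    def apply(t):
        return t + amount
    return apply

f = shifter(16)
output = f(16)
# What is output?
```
32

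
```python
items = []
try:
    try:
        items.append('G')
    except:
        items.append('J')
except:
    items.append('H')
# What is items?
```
['G']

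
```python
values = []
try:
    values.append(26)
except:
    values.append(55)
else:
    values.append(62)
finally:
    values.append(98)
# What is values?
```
[26, 62, 98]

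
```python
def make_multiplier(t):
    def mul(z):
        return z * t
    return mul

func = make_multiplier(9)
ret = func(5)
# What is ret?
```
45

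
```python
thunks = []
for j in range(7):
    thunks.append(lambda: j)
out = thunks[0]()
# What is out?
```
6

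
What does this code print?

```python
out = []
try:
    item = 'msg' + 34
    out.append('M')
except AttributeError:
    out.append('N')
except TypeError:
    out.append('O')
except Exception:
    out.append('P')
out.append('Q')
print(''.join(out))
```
OQ

TypeError matches before generic Exception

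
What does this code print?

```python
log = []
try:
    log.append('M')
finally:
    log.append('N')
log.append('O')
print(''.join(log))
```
MNO

try/finally without except, no exception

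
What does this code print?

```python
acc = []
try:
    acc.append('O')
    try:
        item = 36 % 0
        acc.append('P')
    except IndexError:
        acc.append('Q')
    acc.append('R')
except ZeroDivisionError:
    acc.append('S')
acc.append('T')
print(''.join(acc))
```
OST

Inner handler doesn't match, propagates to outer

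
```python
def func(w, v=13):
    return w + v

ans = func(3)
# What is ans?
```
16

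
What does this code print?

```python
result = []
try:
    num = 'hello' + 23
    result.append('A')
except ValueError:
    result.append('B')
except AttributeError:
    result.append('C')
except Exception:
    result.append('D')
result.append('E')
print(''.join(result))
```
DE

TypeError not specifically caught, falls to Exception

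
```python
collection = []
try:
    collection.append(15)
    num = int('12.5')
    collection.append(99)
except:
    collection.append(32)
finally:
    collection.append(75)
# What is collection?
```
[15, 32, 75]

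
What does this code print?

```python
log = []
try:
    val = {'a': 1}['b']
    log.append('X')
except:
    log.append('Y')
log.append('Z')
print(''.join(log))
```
YZ

Exception raised in try, caught by bare except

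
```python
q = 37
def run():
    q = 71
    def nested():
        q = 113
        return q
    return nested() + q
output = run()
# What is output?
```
184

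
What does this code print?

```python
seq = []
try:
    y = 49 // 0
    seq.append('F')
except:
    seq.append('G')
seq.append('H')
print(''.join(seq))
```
GH

Exception raised in try, caught by bare except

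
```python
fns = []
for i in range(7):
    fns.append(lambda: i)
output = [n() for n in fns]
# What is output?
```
[6, 6, 6, 6, 6, 6, 6]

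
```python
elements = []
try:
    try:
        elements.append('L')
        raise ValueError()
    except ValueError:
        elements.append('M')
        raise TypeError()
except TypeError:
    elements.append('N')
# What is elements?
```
['L', 'M', 'N']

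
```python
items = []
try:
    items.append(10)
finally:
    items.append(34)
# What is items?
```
[10, 34]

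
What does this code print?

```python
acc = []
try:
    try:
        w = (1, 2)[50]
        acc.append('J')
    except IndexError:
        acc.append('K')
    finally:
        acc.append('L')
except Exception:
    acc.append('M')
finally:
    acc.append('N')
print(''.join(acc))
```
KLN

Both finally blocks run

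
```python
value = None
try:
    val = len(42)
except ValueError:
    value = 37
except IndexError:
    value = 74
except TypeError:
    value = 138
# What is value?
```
138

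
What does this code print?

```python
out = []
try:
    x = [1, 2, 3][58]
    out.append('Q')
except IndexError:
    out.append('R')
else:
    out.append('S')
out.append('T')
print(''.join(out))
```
RT

else block skipped when exception is caught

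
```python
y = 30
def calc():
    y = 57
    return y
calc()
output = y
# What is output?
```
30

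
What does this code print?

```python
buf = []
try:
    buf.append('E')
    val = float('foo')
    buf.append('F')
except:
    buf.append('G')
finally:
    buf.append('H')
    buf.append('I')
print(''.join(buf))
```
EGHI

Code before exception runs, then except, then all of finally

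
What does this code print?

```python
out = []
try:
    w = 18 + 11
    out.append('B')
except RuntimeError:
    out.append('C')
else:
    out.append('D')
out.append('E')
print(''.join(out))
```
BDE

else block runs when no exception occurs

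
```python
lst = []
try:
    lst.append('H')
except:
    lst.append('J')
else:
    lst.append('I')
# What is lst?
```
['H', 'I']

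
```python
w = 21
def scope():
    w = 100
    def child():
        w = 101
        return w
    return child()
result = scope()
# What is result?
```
101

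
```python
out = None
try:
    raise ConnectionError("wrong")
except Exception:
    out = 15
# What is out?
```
15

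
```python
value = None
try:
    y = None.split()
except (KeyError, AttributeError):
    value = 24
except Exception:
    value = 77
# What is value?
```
24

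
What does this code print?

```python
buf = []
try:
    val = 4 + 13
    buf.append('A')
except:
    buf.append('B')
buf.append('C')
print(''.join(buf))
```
AC

No exception, try block completes normally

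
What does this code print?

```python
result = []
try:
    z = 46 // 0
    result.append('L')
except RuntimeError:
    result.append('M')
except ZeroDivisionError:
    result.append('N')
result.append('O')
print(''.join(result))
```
NO

ZeroDivisionError is caught by its specific handler, not RuntimeError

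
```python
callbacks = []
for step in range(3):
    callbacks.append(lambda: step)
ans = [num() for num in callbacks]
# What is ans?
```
[2, 2, 2]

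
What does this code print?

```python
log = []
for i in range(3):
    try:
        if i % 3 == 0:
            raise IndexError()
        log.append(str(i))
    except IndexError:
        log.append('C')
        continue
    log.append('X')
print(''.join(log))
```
C1X2X

continue in except skips rest of loop body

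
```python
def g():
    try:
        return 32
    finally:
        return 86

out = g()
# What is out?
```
86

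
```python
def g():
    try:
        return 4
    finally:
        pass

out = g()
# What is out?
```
4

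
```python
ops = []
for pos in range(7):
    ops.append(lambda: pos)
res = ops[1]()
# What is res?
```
6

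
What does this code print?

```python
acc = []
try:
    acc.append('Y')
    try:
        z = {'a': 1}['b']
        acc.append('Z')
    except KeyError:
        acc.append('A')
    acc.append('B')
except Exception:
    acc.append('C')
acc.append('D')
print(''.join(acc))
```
YABD

Inner exception caught by inner handler, outer continues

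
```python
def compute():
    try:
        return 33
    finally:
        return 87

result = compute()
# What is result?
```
87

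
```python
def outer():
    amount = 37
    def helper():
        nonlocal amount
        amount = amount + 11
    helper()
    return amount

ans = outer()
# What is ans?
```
48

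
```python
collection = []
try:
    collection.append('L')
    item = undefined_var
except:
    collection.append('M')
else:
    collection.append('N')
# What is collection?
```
['L', 'M']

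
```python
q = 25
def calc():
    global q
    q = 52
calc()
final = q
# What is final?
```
52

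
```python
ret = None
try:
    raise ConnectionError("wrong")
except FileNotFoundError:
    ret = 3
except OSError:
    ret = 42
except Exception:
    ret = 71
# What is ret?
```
42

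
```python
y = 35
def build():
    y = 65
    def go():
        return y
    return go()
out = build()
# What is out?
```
65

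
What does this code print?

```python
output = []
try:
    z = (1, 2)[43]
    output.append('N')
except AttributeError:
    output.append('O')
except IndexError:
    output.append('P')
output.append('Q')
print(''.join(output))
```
PQ

IndexError is caught by its specific handler, not AttributeError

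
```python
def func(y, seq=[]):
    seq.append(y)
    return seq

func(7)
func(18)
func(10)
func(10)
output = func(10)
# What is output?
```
[7, 18, 10, 10, 10]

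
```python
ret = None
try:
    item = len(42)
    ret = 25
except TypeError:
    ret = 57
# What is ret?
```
57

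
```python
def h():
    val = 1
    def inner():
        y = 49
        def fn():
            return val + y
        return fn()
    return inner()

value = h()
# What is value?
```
50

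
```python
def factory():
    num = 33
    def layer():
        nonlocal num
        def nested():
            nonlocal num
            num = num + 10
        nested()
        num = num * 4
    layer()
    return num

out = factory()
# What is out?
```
172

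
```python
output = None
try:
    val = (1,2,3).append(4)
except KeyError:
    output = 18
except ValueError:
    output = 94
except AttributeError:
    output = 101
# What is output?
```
101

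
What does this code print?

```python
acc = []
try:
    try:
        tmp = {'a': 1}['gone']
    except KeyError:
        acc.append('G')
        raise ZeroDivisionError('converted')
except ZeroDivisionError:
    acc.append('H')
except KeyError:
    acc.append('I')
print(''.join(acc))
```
GH

New ZeroDivisionError raised, caught by outer ZeroDivisionError handler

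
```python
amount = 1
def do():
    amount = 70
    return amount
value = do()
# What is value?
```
70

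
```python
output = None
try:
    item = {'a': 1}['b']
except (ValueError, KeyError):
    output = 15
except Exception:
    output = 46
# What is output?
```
15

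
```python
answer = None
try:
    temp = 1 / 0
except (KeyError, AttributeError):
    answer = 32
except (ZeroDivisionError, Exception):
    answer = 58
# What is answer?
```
58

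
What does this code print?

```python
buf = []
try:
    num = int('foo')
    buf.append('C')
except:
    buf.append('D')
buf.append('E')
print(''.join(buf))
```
DE

Exception raised in try, caught by bare except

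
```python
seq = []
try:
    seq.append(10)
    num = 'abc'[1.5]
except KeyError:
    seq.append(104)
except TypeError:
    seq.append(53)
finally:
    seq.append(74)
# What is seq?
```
[10, 53, 74]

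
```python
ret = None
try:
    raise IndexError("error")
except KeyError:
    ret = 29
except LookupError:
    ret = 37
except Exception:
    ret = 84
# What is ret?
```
37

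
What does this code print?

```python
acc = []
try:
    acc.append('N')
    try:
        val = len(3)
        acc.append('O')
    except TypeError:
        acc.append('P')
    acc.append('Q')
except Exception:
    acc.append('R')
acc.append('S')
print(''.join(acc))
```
NPQS

Inner exception caught by inner handler, outer continues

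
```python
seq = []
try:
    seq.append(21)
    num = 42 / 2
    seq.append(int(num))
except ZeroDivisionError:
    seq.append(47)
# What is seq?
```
[21, 21]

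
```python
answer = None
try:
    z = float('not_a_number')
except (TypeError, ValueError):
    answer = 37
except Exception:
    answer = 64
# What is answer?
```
37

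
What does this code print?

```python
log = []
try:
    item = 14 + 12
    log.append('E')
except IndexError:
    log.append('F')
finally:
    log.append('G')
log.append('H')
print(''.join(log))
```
EGH

finally runs after normal execution too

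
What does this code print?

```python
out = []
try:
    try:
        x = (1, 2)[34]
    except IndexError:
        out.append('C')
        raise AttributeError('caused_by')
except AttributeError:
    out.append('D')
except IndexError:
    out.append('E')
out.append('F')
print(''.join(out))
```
CDF

AttributeError raised and caught, original IndexError not re-raised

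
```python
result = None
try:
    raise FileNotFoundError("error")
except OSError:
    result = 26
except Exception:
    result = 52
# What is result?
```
26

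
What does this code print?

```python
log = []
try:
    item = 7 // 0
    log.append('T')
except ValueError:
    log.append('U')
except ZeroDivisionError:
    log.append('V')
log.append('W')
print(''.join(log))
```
VW

ZeroDivisionError is caught by its specific handler, not ValueError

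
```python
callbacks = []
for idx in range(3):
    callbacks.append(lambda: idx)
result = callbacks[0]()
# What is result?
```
2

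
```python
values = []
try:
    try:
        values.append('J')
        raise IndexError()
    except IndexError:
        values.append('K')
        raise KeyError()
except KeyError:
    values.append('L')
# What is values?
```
['J', 'K', 'L']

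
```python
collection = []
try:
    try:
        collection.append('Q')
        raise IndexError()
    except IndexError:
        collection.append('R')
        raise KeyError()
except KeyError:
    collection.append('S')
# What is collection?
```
['Q', 'R', 'S']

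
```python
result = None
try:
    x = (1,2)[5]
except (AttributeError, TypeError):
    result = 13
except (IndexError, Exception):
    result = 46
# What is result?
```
46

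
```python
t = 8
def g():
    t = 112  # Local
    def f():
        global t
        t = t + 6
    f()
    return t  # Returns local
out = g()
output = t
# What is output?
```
14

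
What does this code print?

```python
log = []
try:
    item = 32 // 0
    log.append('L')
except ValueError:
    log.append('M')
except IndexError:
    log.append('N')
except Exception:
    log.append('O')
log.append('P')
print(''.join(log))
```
OP

ZeroDivisionError not specifically caught, falls to Exception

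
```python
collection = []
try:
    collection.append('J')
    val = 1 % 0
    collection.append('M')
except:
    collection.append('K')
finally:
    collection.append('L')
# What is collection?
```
['J', 'K', 'L']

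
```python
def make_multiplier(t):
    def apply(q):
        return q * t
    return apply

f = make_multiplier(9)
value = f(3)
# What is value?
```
27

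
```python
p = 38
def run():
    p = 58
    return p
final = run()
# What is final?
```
58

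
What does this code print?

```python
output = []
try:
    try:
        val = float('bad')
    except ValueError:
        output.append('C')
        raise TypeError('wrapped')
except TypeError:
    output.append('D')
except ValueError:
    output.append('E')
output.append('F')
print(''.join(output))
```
CDF

TypeError raised and caught, original ValueError not re-raised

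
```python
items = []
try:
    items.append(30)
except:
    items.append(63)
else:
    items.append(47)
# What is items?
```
[30, 47]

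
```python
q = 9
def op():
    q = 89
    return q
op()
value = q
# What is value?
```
9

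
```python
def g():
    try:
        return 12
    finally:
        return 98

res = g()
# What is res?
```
98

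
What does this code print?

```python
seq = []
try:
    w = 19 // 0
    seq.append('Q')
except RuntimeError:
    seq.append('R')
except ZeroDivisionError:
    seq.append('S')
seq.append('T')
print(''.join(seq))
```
ST

ZeroDivisionError is caught by its specific handler, not RuntimeError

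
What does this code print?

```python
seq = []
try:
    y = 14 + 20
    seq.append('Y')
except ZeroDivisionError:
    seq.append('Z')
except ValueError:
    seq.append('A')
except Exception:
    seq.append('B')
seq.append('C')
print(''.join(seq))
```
YC

No exception, try block completes normally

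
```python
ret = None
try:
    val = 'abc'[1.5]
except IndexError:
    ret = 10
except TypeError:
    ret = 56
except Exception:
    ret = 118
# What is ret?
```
56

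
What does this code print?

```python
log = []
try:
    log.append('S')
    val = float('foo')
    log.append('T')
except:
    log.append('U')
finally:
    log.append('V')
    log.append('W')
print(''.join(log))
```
SUVW

Code before exception runs, then except, then all of finally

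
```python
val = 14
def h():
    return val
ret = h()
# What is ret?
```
14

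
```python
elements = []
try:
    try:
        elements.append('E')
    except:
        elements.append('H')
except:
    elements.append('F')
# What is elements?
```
['E']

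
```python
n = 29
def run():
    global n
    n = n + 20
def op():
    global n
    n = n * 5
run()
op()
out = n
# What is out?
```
245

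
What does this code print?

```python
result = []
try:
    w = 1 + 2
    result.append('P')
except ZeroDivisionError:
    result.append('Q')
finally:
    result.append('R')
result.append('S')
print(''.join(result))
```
PRS

finally runs after normal execution too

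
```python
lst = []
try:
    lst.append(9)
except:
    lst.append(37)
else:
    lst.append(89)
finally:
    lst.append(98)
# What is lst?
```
[9, 89, 98]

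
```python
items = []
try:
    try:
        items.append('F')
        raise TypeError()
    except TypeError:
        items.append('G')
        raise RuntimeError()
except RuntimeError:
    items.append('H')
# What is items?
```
['F', 'G', 'H']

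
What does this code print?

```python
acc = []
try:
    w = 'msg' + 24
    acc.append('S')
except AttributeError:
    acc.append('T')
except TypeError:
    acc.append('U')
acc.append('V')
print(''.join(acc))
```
UV

TypeError is caught by its specific handler, not AttributeError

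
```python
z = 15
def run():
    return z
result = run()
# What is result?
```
15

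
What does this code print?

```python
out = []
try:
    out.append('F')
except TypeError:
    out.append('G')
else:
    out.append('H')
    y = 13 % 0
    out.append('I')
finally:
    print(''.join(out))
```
FH

Try succeeds, else appends 'H', ZeroDivisionError in else is uncaught, finally prints before exception propagates ('I' never appended)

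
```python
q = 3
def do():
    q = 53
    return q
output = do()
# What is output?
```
53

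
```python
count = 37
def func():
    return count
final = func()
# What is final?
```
37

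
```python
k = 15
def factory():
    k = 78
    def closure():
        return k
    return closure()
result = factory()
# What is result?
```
78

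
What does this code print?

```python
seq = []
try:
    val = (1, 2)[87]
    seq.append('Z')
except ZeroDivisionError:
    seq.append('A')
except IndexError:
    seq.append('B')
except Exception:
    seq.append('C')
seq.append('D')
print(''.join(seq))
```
BD

IndexError matches before generic Exception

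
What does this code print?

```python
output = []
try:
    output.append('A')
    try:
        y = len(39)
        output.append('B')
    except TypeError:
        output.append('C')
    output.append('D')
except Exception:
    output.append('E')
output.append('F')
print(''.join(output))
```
ACDF

Inner exception caught by inner handler, outer continues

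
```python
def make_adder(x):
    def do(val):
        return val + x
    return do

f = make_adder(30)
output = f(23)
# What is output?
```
53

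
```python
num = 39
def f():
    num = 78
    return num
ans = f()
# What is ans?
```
78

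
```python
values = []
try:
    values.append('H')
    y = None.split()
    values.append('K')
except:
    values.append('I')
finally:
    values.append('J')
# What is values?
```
['H', 'I', 'J']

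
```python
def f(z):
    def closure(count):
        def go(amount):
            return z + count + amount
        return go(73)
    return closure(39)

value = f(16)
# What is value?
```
128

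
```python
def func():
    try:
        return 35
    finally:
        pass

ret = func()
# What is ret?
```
35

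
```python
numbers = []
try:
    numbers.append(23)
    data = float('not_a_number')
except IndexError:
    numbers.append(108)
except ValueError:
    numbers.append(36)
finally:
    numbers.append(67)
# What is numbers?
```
[23, 36, 67]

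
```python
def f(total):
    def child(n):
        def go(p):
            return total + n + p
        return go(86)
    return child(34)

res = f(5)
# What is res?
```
125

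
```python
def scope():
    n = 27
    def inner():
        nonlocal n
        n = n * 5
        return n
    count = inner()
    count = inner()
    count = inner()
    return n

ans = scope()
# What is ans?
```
3375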